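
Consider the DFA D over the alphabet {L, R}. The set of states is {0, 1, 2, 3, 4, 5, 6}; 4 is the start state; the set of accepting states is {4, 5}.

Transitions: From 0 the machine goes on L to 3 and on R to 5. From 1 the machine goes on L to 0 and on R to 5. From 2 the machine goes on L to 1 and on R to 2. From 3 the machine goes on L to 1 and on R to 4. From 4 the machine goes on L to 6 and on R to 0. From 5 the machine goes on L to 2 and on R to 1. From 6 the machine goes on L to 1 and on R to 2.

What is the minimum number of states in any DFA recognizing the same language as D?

3

Initial partition by acceptance: {4,5} | {0,1,2,3,6}.
Split {0,1,2,3,6} by δ(·,R) → {0,1,3} and {2,6}.
Stable partition: {4,5} | {0,1,3} | {2,6} — 3 equivalence classes.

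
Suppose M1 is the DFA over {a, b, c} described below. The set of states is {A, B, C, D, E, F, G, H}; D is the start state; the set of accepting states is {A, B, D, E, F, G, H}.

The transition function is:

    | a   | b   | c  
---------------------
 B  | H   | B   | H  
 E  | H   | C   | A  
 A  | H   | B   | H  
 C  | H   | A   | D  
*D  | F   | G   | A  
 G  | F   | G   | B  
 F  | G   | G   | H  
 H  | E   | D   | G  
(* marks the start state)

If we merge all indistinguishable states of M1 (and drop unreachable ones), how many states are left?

6

All states are reachable from the start state.
Start with accepting vs non-accepting: {A,B,D,E,F,G,H} | {C}.
On input b, block {A,B,D,E,F,G,H} splits into {A,B,D,F,G,H} and {E}.
Split {A,B,D,F,G,H} by δ(·,a) → {A,B,D,F,G} and {H}.
Split {A,B,D,F,G} by δ(·,a) → {D,F,G} and {A,B}.
Refine {D,F,G} on symbol c: members go to different blocks, giving {D,G} and {F}.
The partition is now stable with 6 blocks: {D,G} | {C} | {E} | {H} | {A,B} | {F}.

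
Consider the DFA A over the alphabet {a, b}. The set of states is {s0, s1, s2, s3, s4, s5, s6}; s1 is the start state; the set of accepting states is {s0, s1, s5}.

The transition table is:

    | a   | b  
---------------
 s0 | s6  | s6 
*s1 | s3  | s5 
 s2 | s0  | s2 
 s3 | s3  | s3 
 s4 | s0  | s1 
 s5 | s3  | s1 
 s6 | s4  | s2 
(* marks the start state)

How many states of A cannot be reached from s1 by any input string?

Starting at s1 and following transitions, the reachable set is {s1, s3, s5}. That leaves s0, s2, s4, s6 unreachable — 4 in total.

4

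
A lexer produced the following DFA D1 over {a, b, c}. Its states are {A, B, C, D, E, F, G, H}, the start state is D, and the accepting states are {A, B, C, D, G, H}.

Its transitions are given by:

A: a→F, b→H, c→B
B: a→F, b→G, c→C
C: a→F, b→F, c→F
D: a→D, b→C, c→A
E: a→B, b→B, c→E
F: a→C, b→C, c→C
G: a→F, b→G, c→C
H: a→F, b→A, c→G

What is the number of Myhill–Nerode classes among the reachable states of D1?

Reachable states from the start: {A,B,C,D,F,G,H}. Unreachable: {E} — drop them.
Initial partition by acceptance: {A,B,C,D,G,H} | {F}.
Split {A,B,C,D,G,H} by δ(·,a) → {A,B,C,G,H} and {D}.
Split {A,B,C,G,H} by δ(·,b) → {A,B,G,H} and {C}.
Split {A,B,G,H} by δ(·,c) → {A,H} and {B,G}.
The partition is now stable with 5 blocks: {A,H} | {F} | {D} | {C} | {B,G}.

5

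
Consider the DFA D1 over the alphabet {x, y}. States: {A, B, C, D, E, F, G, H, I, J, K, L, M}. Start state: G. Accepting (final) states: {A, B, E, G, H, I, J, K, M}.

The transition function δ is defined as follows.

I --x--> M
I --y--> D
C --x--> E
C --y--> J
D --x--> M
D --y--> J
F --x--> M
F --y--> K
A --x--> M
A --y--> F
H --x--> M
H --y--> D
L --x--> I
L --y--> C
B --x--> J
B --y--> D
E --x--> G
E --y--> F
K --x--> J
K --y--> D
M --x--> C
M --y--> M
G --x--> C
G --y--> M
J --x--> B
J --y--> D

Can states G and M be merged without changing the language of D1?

First remove the unreachable states {A,H,I,L}; 9 states remain.
Initial partition by acceptance: {B,E,G,J,K,M} | {C,D,F}.
Split {B,E,G,J,K,M} by δ(·,x) → {B,E,J,K} and {G,M}.
Refine {B,E,J,K} on symbol x: members go to different blocks, giving {B,J,K} and {E}.
Split {C,D,F} by δ(·,x) → {D,F} and {C}.
Stable partition: {B,J,K} | {D,F} | {G,M} | {E} | {C} — 5 equivalence classes.
G and M lie in the same block of the stable partition, so they are equivalent — no string distinguishes them.

Yes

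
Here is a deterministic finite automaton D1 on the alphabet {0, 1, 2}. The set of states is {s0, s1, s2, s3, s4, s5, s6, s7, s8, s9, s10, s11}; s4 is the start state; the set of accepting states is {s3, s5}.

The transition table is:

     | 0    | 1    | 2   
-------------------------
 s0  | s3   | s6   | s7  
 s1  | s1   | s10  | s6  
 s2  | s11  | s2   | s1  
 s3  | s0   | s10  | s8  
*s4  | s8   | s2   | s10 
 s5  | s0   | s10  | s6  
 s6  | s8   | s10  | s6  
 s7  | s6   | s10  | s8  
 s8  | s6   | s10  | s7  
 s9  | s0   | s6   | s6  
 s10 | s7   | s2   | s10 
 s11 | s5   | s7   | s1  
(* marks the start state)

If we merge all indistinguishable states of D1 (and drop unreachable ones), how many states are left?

5

Reachable states from the start: {s0,s1,s2,s3,s4,s5,s6,s7,s8,s10,s11}. Unreachable: {s9} — drop them.
P0 = {s3,s5} | {s0,s1,s2,s4,s6,s7,s8,s10,s11}.
Split {s0,s1,s2,s4,s6,s7,s8,s10,s11} by δ(·,0) → {s1,s2,s4,s6,s7,s8,s10} and {s0,s11}.
On input 0, block {s1,s2,s4,s6,s7,s8,s10} splits into {s1,s4,s6,s7,s8,s10} and {s2}.
On input 1, block {s1,s4,s6,s7,s8,s10} splits into {s1,s6,s7,s8} and {s4,s10}.
The partition is now stable with 5 blocks: {s3,s5} | {s1,s6,s7,s8} | {s0,s11} | {s2} | {s4,s10}.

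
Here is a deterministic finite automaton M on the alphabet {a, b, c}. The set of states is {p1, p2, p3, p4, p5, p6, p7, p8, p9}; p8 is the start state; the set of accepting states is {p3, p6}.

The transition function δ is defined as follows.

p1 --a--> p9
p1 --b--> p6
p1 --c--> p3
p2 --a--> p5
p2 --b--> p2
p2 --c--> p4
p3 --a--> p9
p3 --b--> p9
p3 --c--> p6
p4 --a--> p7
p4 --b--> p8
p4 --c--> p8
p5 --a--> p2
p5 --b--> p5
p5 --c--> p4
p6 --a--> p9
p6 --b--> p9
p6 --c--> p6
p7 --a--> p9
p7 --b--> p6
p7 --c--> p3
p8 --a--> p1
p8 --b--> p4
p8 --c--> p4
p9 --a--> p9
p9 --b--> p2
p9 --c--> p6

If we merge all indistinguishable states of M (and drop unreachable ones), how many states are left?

5

All states are reachable from the start state.
Start with accepting vs non-accepting: {p3,p6} | {p1,p2,p4,p5,p7,p8,p9}.
On input b, block {p1,p2,p4,p5,p7,p8,p9} splits into {p2,p4,p5,p8,p9} and {p1,p7}.
On input a, block {p2,p4,p5,p8,p9} splits into {p2,p5,p9} and {p4,p8}.
Refine {p2,p5,p9} on symbol c: members go to different blocks, giving {p2,p5} and {p9}.
The partition is now stable with 5 blocks: {p3,p6} | {p2,p5} | {p1,p7} | {p4,p8} | {p9}.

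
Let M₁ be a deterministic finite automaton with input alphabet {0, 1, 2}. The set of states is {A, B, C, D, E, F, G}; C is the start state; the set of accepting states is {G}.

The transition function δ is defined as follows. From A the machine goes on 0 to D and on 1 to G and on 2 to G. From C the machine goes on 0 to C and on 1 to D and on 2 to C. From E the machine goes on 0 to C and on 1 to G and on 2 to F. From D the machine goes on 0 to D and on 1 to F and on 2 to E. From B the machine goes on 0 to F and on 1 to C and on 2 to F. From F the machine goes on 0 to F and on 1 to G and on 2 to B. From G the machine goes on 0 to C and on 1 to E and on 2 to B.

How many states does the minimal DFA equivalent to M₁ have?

States {A} cannot be reached from the start state, so discard them.
Start with accepting vs non-accepting: {G} | {B,C,D,E,F}.
Refine {B,C,D,E,F} on symbol 1: members go to different blocks, giving {B,C,D} and {E,F}.
Split {B,C,D} by δ(·,0) → {C,D} and {B}.
Refine {C,D} on symbol 1: members go to different blocks, giving {C} and {D}.
Split {E,F} by δ(·,0) → {E} and {F}.
Stable partition: {G} | {C} | {E} | {B} | {D} | {F} — 6 equivalence classes.

6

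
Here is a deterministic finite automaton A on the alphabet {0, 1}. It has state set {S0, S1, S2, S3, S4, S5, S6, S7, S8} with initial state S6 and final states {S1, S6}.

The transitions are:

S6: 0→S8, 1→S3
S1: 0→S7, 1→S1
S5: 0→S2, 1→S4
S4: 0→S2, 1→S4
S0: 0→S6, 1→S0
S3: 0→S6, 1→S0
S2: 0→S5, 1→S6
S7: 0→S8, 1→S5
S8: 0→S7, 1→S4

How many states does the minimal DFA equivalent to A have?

States {S1} cannot be reached from the start state, so discard them.
Initial partition by acceptance: {S6} | {S0,S2,S3,S4,S5,S7,S8}.
On input 0, block {S0,S2,S3,S4,S5,S7,S8} splits into {S2,S4,S5,S7,S8} and {S0,S3}.
Split {S2,S4,S5,S7,S8} by δ(·,1) → {S4,S5,S7,S8} and {S2}.
On input 0, block {S4,S5,S7,S8} splits into {S4,S5} and {S7,S8}.
No further refinement is possible. Final partition (5 blocks): {S6} | {S4,S5} | {S0,S3} | {S2} | {S7,S8}.

5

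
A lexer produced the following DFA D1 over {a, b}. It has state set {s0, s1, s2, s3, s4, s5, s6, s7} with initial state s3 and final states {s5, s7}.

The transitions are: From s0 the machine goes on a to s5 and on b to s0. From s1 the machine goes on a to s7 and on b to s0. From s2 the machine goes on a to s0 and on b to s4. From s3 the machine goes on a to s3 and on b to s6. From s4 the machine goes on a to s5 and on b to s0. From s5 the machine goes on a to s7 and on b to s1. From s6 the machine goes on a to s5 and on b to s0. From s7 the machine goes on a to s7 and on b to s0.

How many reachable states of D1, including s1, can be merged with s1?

States {s2,s4} cannot be reached from the start state, so discard them.
Initial partition by acceptance: {s5,s7} | {s0,s1,s3,s6}.
On input a, block {s0,s1,s3,s6} splits into {s0,s1,s6} and {s3}.
The partition is now stable with 3 blocks: {s5,s7} | {s0,s1,s6} | {s3}.
State s1 belongs to the block {s0,s1,s6}, which has 3 states.

3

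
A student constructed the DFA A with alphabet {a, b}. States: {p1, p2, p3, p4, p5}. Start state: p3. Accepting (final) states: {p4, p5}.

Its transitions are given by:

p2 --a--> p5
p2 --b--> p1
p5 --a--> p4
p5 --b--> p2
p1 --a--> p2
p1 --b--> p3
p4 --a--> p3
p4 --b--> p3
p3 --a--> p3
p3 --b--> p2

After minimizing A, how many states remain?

All states are reachable from the start state.
Initial partition by acceptance: {p4,p5} | {p1,p2,p3}.
On input a, block {p4,p5} splits into {p4} and {p5}.
Split {p1,p2,p3} by δ(·,a) → {p1,p3} and {p2}.
Refine {p1,p3} on symbol a: members go to different blocks, giving {p1} and {p3}.
Stable partition: {p4} | {p1} | {p5} | {p2} | {p3} — 5 equivalence classes.

5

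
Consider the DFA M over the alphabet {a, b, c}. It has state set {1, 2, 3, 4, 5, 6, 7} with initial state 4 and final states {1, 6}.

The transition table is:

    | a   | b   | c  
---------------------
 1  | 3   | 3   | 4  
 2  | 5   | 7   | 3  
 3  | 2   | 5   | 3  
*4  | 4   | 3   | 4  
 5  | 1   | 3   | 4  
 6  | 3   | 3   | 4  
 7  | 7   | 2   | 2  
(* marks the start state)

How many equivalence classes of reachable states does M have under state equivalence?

6

States {6} cannot be reached from the start state, so discard them.
Initial partition by acceptance: {1} | {2,3,4,5,7}.
Split {2,3,4,5,7} by δ(·,a) → {2,3,4,7} and {5}.
Refine {2,3,4,7} on symbol a: members go to different blocks, giving {3,4,7} and {2}.
Refine {3,4,7} on symbol a: members go to different blocks, giving {4,7} and {3}.
Refine {4,7} on symbol b: members go to different blocks, giving {4} and {7}.
No further refinement is possible. Final partition (6 blocks): {1} | {4} | {5} | {2} | {3} | {7}.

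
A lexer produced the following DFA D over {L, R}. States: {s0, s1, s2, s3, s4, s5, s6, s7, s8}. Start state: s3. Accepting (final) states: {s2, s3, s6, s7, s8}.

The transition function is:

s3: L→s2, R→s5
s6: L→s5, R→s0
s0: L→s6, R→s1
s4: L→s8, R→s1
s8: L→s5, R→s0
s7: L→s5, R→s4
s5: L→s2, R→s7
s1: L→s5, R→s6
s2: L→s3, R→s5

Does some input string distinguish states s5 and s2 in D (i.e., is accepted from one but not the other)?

Yes

Every state is reachable, so we keep all 9.
Initial partition by acceptance: {s2,s3,s6,s7,s8} | {s0,s1,s4,s5}.
Refine {s2,s3,s6,s7,s8} on symbol L: members go to different blocks, giving {s6,s7,s8} and {s2,s3}.
Refine {s0,s1,s4,s5} on symbol L: members go to different blocks, giving {s0,s4} and {s1} and {s5}.
The partition is now stable with 5 blocks: {s6,s7,s8} | {s0,s4} | {s2,s3} | {s1} | {s5}.
s5 and s2 end up in different blocks, so they are distinguishable. For instance, the string 'ε' is accepted from only s2.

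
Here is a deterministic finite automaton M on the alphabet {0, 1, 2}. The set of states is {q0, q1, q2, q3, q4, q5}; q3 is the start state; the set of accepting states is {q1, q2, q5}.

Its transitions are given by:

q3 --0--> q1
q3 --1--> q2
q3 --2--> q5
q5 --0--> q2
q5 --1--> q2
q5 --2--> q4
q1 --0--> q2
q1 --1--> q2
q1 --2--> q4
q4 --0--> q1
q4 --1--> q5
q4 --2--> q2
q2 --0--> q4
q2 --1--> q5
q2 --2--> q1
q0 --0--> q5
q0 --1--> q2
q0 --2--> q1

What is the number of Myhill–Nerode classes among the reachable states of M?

First remove the unreachable states {q0}; 5 states remain.
Start with accepting vs non-accepting: {q1,q2,q5} | {q3,q4}.
On input 0, block {q1,q2,q5} splits into {q1,q5} and {q2}.
On input 1, block {q3,q4} splits into {q3} and {q4}.
Stable partition: {q1,q5} | {q3} | {q2} | {q4} — 4 equivalence classes.

4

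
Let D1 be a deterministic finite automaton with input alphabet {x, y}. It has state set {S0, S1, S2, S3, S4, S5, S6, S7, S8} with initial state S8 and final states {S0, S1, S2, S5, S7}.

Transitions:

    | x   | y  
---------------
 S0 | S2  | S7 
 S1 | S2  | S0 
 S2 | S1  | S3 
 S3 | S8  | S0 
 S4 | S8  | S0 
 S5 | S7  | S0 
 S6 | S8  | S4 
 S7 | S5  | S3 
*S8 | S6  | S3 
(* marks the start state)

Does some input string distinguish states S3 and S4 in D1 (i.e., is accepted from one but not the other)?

Every state is reachable, so we keep all 9.
Initial partition by acceptance: {S0,S1,S2,S5,S7} | {S3,S4,S6,S8}.
On input y, block {S0,S1,S2,S5,S7} splits into {S0,S1,S5} and {S2,S7}.
Refine {S0,S1,S5} on symbol y: members go to different blocks, giving {S1,S5} and {S0}.
Split {S3,S4,S6,S8} by δ(·,y) → {S3,S4} and {S6,S8}.
No further refinement is possible. Final partition (5 blocks): {S1,S5} | {S3,S4} | {S2,S7} | {S0} | {S6,S8}.
S3 and S4 lie in the same block of the stable partition, so they are equivalent — no string distinguishes them.

No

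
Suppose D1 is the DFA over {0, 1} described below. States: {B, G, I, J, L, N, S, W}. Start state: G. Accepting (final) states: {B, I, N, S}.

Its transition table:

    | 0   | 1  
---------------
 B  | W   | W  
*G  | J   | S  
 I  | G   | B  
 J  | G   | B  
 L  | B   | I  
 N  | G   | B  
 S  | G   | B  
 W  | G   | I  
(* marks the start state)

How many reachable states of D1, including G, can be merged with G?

First remove the unreachable states {L,N}; 6 states remain.
Initial partition by acceptance: {B,I,S} | {G,J,W}.
Refine {B,I,S} on symbol 1: members go to different blocks, giving {I,S} and {B}.
Split {G,J,W} by δ(·,1) → {G,W} and {J}.
Refine {G,W} on symbol 0: members go to different blocks, giving {G} and {W}.
No further refinement is possible. Final partition (5 blocks): {I,S} | {G} | {B} | {J} | {W}.
The equivalence class containing G is {G}, of size 1.

1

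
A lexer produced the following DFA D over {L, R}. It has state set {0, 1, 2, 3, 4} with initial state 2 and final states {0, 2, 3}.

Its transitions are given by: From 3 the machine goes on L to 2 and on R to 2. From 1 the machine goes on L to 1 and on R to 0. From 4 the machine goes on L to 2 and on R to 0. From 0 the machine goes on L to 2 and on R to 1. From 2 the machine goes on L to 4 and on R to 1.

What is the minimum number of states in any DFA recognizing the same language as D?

First remove the unreachable states {3}; 4 states remain.
P0 = {0,2} | {1,4}.
On input L, block {0,2} splits into {0} and {2}.
Split {1,4} by δ(·,L) → {1} and {4}.
The partition is now stable with 4 blocks: {0} | {1} | {2} | {4}.

4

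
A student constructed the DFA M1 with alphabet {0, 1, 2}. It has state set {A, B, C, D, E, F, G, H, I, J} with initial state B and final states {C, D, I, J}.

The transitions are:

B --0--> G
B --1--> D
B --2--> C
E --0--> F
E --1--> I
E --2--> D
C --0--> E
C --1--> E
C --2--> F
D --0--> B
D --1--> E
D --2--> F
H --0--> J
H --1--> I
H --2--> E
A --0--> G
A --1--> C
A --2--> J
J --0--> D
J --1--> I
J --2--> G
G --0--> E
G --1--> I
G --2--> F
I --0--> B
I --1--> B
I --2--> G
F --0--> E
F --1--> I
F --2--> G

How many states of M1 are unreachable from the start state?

3

No path from B leads to A, H, J; the other 7 states are all reachable.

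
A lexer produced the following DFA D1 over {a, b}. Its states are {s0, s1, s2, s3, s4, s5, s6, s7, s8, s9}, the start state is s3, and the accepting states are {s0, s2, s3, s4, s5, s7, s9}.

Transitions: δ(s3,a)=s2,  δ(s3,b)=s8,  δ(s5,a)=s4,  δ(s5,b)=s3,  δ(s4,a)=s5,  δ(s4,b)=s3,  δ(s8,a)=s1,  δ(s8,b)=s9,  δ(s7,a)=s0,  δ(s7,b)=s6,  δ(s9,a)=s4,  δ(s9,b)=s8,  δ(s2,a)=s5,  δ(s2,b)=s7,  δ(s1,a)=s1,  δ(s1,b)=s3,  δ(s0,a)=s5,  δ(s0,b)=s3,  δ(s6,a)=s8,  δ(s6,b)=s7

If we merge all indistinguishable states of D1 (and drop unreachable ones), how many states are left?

3

Every state is reachable, so we keep all 10.
Start with accepting vs non-accepting: {s0,s2,s3,s4,s5,s7,s9} | {s1,s6,s8}.
Refine {s0,s2,s3,s4,s5,s7,s9} on symbol b: members go to different blocks, giving {s0,s2,s4,s5} and {s3,s7,s9}.
Stable partition: {s0,s2,s4,s5} | {s1,s6,s8} | {s3,s7,s9} — 3 equivalence classes.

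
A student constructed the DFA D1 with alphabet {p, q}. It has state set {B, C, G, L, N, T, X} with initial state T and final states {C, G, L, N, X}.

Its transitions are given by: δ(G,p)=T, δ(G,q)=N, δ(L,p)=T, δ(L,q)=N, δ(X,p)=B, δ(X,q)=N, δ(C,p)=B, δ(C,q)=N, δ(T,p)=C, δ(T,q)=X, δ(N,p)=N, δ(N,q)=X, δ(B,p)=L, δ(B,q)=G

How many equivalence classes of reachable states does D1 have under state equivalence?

Start with accepting vs non-accepting: {C,G,L,N,X} | {B,T}.
Split {C,G,L,N,X} by δ(·,p) → {C,G,L,X} and {N}.
No further refinement is possible. Final partition (3 blocks): {C,G,L,X} | {B,T} | {N}.

3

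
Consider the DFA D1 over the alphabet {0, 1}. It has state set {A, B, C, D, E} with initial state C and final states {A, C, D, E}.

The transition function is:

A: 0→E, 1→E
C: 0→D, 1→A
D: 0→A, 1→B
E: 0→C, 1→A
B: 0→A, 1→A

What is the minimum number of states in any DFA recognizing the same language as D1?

All states are reachable from the start state.
Start with accepting vs non-accepting: {A,C,D,E} | {B}.
On input 1, block {A,C,D,E} splits into {A,C,E} and {D}.
Refine {A,C,E} on symbol 0: members go to different blocks, giving {A,E} and {C}.
Refine {A,E} on symbol 0: members go to different blocks, giving {A} and {E}.
The partition is now stable with 5 blocks: {A} | {B} | {D} | {C} | {E}.

5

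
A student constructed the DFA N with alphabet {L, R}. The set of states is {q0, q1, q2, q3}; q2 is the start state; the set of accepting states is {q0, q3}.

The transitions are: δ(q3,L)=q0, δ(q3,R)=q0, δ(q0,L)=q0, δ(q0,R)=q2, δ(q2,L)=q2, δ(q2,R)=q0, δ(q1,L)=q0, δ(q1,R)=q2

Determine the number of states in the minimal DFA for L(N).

Reachable states from the start: {q0,q2}. Unreachable: {q1,q3} — drop them.
Start with accepting vs non-accepting: {q0} | {q2}.
The partition is now stable with 2 blocks: {q0} | {q2}.

2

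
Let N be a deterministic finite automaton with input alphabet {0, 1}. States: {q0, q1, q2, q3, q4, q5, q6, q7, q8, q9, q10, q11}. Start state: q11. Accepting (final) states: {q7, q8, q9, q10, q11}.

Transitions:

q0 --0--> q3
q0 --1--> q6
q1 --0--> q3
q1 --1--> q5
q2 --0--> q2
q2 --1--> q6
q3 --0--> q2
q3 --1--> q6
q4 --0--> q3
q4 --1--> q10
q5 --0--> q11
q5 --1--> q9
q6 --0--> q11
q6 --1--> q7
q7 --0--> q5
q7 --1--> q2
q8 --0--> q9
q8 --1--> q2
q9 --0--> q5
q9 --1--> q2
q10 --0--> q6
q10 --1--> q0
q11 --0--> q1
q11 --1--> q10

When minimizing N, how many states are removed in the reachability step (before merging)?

Starting at q11 and following transitions, the reachable set is {q0, q1, q2, q3, q5, q6, q7, q9, q10, q11}. That leaves q4, q8 unreachable — 2 in total.

2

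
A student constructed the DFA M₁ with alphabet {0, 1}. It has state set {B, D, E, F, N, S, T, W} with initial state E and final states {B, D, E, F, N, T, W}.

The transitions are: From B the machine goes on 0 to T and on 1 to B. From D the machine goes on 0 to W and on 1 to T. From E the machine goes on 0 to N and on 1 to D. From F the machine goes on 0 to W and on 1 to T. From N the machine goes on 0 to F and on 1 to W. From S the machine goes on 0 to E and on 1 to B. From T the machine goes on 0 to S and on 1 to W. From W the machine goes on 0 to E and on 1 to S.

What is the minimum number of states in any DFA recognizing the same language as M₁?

Every state is reachable, so we keep all 8.
Start with accepting vs non-accepting: {B,D,E,F,N,T,W} | {S}.
On input 0, block {B,D,E,F,N,T,W} splits into {B,D,E,F,N,W} and {T}.
Refine {B,D,E,F,N,W} on symbol 0: members go to different blocks, giving {D,E,F,N,W} and {B}.
Split {D,E,F,N,W} by δ(·,1) → {D,F} and {E,N} and {W}.
On input 0, block {E,N} splits into {E} and {N}.
Stable partition: {D,F} | {S} | {T} | {B} | {E} | {W} | {N} — 7 equivalence classes.

7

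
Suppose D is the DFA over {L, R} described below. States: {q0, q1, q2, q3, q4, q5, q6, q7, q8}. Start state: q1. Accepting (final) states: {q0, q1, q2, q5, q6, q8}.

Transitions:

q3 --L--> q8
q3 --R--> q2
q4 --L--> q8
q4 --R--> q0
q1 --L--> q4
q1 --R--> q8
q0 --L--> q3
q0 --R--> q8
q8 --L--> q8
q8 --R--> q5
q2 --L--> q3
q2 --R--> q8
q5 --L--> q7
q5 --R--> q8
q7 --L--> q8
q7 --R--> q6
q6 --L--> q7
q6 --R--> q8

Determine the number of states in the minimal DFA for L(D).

P0 = {q0,q1,q2,q5,q6,q8} | {q3,q4,q7}.
Refine {q0,q1,q2,q5,q6,q8} on symbol L: members go to different blocks, giving {q0,q1,q2,q5,q6} and {q8}.
No further refinement is possible. Final partition (3 blocks): {q0,q1,q2,q5,q6} | {q3,q4,q7} | {q8}.

3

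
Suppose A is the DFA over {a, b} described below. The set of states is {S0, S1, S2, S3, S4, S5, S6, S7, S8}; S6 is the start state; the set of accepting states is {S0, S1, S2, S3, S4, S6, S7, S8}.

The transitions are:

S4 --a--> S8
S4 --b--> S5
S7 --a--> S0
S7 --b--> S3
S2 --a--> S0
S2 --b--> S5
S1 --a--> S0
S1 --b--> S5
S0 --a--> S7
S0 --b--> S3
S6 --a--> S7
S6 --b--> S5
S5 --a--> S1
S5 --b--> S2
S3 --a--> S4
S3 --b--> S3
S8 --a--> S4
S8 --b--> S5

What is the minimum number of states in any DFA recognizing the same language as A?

All states are reachable from the start state.
Start with accepting vs non-accepting: {S0,S1,S2,S3,S4,S6,S7,S8} | {S5}.
Split {S0,S1,S2,S3,S4,S6,S7,S8} by δ(·,b) → {S1,S2,S4,S6,S8} and {S0,S3,S7}.
Split {S1,S2,S4,S6,S8} by δ(·,a) → {S1,S2,S6} and {S4,S8}.
Refine {S0,S3,S7} on symbol a: members go to different blocks, giving {S0,S7} and {S3}.
Stable partition: {S1,S2,S6} | {S5} | {S0,S7} | {S4,S8} | {S3} — 5 equivalence classes.

5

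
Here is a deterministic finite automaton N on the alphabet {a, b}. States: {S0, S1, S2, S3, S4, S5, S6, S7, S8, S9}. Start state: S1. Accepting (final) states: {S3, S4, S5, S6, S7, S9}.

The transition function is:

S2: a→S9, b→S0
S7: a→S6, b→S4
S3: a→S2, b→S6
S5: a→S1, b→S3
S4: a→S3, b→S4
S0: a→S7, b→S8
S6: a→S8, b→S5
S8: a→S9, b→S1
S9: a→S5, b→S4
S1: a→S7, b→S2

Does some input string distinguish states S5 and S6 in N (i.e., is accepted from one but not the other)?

P0 = {S3,S4,S5,S6,S7,S9} | {S0,S1,S2,S8}.
Split {S3,S4,S5,S6,S7,S9} by δ(·,a) → {S3,S5,S6} and {S4,S7,S9}.
Stable partition: {S3,S5,S6} | {S0,S1,S2,S8} | {S4,S7,S9} — 3 equivalence classes.
S5 and S6 lie in the same block of the stable partition, so they are equivalent — no string distinguishes them.

No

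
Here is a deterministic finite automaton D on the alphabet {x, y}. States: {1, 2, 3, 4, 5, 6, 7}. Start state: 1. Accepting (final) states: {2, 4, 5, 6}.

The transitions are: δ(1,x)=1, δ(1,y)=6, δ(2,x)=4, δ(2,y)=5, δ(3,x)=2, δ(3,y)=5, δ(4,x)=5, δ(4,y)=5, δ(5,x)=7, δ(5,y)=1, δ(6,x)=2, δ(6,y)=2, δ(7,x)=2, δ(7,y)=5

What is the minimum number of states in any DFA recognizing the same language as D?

States {3} cannot be reached from the start state, so discard them.
Start with accepting vs non-accepting: {2,4,5,6} | {1,7}.
Refine {2,4,5,6} on symbol x: members go to different blocks, giving {2,4,6} and {5}.
Split {2,4,6} by δ(·,x) → {2,6} and {4}.
Split {2,6} by δ(·,x) → {2} and {6}.
On input x, block {1,7} splits into {1} and {7}.
The partition is now stable with 6 blocks: {2} | {1} | {5} | {4} | {6} | {7}.

6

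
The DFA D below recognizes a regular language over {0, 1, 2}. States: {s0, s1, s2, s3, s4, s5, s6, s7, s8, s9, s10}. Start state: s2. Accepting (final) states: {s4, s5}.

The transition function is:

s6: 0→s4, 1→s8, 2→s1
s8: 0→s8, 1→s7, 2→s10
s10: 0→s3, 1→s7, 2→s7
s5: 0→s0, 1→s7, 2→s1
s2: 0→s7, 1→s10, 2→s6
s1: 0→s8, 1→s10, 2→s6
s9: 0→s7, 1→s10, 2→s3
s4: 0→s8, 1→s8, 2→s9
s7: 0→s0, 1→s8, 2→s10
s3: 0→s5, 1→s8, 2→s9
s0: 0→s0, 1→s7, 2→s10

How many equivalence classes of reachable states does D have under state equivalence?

5

All states are reachable from the start state.
Start with accepting vs non-accepting: {s4,s5} | {s0,s1,s2,s3,s6,s7,s8,s9,s10}.
Split {s0,s1,s2,s3,s6,s7,s8,s9,s10} by δ(·,0) → {s0,s1,s2,s7,s8,s9,s10} and {s3,s6}.
Refine {s0,s1,s2,s7,s8,s9,s10} on symbol 0: members go to different blocks, giving {s0,s1,s2,s7,s8,s9} and {s10}.
Split {s0,s1,s2,s7,s8,s9} by δ(·,1) → {s0,s7,s8} and {s1,s2,s9}.
Stable partition: {s4,s5} | {s0,s7,s8} | {s3,s6} | {s10} | {s1,s2,s9} — 5 equivalence classes.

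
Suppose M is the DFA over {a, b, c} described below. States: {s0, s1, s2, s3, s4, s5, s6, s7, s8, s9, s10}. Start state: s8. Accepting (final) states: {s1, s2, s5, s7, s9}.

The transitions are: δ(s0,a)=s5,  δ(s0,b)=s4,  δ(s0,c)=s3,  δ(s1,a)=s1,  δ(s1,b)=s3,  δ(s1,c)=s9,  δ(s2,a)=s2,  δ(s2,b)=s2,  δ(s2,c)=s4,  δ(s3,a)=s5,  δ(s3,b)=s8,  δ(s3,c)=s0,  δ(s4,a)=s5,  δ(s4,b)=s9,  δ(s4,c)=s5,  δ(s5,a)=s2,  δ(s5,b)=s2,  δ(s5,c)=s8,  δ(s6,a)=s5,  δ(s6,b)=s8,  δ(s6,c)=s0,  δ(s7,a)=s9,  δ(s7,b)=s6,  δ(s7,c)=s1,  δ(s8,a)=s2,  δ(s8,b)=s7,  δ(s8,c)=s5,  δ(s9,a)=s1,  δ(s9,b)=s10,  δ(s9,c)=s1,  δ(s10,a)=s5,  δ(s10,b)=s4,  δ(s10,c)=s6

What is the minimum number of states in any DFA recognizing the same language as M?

Every state is reachable, so we keep all 11.
Initial partition by acceptance: {s1,s2,s5,s7,s9} | {s0,s3,s4,s6,s8,s10}.
Split {s1,s2,s5,s7,s9} by δ(·,b) → {s1,s7,s9} and {s2,s5}.
On input b, block {s0,s3,s4,s6,s8,s10} splits into {s0,s3,s6,s10} and {s4,s8}.
No further refinement is possible. Final partition (4 blocks): {s1,s7,s9} | {s0,s3,s6,s10} | {s2,s5} | {s4,s8}.

4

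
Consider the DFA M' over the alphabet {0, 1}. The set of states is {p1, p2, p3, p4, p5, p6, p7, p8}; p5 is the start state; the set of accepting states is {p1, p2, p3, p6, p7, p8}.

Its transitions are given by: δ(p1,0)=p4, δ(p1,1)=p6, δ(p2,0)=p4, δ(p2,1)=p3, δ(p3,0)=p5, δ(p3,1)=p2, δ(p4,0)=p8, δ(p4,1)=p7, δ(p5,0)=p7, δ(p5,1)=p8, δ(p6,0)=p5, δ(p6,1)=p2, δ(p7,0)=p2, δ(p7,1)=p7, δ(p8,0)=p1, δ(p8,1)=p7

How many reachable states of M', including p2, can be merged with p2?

4

All states are reachable from the start state.
P0 = {p1,p2,p3,p6,p7,p8} | {p4,p5}.
On input 0, block {p1,p2,p3,p6,p7,p8} splits into {p1,p2,p3,p6} and {p7,p8}.
Stable partition: {p1,p2,p3,p6} | {p4,p5} | {p7,p8} — 3 equivalence classes.
State p2 belongs to the block {p1,p2,p3,p6}, which has 4 states.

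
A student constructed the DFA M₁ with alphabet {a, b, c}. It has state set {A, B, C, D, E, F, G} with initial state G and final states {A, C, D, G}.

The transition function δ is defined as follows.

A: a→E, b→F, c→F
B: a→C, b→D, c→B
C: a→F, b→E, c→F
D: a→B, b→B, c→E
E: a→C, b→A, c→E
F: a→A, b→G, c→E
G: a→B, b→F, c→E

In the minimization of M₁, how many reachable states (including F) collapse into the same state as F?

3

Every state is reachable, so we keep all 7.
Start with accepting vs non-accepting: {A,C,D,G} | {B,E,F}.
No further refinement is possible. Final partition (2 blocks): {A,C,D,G} | {B,E,F}.
State F belongs to the block {B,E,F}, which has 3 states.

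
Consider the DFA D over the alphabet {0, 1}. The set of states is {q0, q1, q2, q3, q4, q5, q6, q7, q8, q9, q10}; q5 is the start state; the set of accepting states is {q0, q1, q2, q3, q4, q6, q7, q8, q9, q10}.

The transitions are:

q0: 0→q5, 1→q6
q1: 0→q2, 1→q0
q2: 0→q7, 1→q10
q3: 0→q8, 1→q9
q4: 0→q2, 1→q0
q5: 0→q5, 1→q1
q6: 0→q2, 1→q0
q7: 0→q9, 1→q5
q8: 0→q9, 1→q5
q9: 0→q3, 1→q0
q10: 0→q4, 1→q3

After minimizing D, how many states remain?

Start with accepting vs non-accepting: {q0,q1,q2,q3,q4,q6,q7,q8,q9,q10} | {q5}.
On input 0, block {q0,q1,q2,q3,q4,q6,q7,q8,q9,q10} splits into {q1,q2,q3,q4,q6,q7,q8,q9,q10} and {q0}.
On input 1, block {q1,q2,q3,q4,q6,q7,q8,q9,q10} splits into {q1,q4,q6,q9} and {q2,q3,q10} and {q7,q8}.
On input 0, block {q2,q3,q10} splits into {q2,q3} and {q10}.
Split {q2,q3} by δ(·,1) → {q2} and {q3}.
Refine {q1,q4,q6,q9} on symbol 0: members go to different blocks, giving {q1,q4,q6} and {q9}.
No further refinement is possible. Final partition (8 blocks): {q1,q4,q6} | {q5} | {q0} | {q2} | {q7,q8} | {q10} | {q3} | {q9}.

8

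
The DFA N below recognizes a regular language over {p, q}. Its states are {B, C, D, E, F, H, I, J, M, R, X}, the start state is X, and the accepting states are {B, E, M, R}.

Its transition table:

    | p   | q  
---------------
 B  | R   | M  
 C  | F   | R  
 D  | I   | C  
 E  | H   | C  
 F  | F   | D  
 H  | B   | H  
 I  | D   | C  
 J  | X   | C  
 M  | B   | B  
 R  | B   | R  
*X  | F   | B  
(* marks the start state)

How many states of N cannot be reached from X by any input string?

BFS from X reaches {B, C, D, F, I, M, R, X}; the 3 state(s) E, H, J are never visited.

3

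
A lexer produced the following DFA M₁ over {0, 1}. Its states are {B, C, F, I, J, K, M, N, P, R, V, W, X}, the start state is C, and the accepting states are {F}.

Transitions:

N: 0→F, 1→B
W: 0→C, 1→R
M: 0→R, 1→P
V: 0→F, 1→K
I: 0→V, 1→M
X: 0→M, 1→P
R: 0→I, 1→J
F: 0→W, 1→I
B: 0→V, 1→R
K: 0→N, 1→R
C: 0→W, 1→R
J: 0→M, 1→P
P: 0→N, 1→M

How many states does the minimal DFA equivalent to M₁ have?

8

First remove the unreachable states {X}; 12 states remain.
Initial partition by acceptance: {F} | {B,C,I,J,K,M,N,P,R,V,W}.
Split {B,C,I,J,K,M,N,P,R,V,W} by δ(·,0) → {B,C,I,J,K,M,P,R,W} and {N,V}.
Refine {B,C,I,J,K,M,P,R,W} on symbol 0: members go to different blocks, giving {C,J,M,R,W} and {B,I,K,P}.
Refine {C,J,M,R,W} on symbol 0: members go to different blocks, giving {C,J,M,W} and {R}.
Split {C,J,M,W} by δ(·,0) → {C,J,W} and {M}.
On input 0, block {C,J,W} splits into {C,W} and {J}.
On input 1, block {B,I,K,P} splits into {I,P} and {B,K}.
The partition is now stable with 8 blocks: {F} | {C,W} | {N,V} | {I,P} | {R} | {M} | {J} | {B,K}.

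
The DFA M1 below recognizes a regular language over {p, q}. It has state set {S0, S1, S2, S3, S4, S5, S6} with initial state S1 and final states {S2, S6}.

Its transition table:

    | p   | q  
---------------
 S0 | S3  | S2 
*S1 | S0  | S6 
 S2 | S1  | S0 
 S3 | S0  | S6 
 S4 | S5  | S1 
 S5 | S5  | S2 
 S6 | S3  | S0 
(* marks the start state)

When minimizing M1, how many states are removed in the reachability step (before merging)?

2

Starting at S1 and following transitions, the reachable set is {S0, S1, S2, S3, S6}. That leaves S4, S5 unreachable — 2 in total.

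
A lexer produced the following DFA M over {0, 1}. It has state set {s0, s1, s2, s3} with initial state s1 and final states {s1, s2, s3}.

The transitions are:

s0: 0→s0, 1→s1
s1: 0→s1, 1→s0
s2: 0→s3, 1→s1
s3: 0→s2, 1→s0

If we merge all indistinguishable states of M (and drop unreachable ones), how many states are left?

2

First remove the unreachable states {s2,s3}; 2 states remain.
P0 = {s1} | {s0}.
No further refinement is possible. Final partition (2 blocks): {s1} | {s0}.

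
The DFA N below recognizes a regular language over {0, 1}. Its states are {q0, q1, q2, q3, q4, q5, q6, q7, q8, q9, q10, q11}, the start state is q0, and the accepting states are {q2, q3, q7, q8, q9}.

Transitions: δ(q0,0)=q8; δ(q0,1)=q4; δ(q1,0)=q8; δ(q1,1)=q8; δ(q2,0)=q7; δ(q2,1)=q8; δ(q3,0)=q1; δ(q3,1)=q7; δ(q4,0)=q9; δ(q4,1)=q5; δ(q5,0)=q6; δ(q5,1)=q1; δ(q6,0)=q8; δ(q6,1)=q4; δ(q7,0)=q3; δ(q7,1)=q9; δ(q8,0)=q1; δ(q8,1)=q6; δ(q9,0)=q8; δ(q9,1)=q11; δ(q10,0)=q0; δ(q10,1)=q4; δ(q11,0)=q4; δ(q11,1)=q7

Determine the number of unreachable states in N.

2

No path from q0 leads to q2, q10; the other 10 states are all reachable.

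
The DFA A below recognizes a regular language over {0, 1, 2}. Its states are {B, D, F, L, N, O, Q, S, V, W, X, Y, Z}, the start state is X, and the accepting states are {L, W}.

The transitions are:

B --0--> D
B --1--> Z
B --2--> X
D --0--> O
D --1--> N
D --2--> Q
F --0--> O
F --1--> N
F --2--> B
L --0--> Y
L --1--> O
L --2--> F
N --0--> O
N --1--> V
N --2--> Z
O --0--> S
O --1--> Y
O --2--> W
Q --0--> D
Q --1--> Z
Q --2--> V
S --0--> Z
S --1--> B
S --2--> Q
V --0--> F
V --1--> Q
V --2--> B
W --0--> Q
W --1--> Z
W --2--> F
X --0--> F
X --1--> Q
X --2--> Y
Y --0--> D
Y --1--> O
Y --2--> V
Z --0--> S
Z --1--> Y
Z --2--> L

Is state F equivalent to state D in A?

All states are reachable from the start state.
Initial partition by acceptance: {L,W} | {B,D,F,N,O,Q,S,V,X,Y,Z}.
Split {B,D,F,N,O,Q,S,V,X,Y,Z} by δ(·,2) → {B,D,F,N,Q,S,V,X,Y} and {O,Z}.
Split {B,D,F,N,Q,S,V,X,Y} by δ(·,0) → {B,Q,V,X,Y} and {D,F,N,S}.
Refine {B,Q,V,X,Y} on symbol 1: members go to different blocks, giving {B,Q,Y} and {V,X}.
On input 1, block {D,F,N,S} splits into {D,F} and {S} and {N}.
Stable partition: {L,W} | {B,Q,Y} | {O,Z} | {D,F} | {V,X} | {S} | {N} — 7 equivalence classes.
F and D lie in the same block of the stable partition, so they are equivalent — no string distinguishes them.

Yes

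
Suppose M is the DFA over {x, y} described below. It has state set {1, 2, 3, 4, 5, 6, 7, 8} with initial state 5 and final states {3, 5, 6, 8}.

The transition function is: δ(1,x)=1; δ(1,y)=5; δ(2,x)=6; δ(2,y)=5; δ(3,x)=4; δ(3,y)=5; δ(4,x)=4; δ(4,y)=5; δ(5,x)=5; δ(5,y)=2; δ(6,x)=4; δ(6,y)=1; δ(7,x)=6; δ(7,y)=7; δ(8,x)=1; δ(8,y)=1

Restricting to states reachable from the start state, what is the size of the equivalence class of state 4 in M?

Reachable states from the start: {1,2,4,5,6}. Unreachable: {3,7,8} — drop them.
P0 = {5,6} | {1,2,4}.
On input x, block {5,6} splits into {5} and {6}.
Split {1,2,4} by δ(·,x) → {1,4} and {2}.
The partition is now stable with 4 blocks: {5} | {1,4} | {6} | {2}.
The equivalence class containing 4 is {1,4}, of size 2.

2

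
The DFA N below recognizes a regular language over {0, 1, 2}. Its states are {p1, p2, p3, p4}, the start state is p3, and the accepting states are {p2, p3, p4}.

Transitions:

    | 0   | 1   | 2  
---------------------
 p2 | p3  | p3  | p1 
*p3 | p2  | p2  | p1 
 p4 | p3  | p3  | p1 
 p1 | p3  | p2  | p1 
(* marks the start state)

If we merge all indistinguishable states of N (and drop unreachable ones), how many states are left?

2

States {p4} cannot be reached from the start state, so discard them.
Start with accepting vs non-accepting: {p2,p3} | {p1}.
The partition is now stable with 2 blocks: {p2,p3} | {p1}.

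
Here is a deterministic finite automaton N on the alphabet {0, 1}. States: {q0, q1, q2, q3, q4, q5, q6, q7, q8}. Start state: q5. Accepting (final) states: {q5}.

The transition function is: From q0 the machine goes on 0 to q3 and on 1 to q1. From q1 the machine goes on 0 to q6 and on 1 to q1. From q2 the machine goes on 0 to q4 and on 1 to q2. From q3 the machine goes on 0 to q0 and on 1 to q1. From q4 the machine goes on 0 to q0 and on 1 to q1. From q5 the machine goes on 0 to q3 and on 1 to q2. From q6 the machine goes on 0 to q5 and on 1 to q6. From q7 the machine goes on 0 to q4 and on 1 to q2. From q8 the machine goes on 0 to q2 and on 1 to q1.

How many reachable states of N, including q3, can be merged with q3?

First remove the unreachable states {q7,q8}; 7 states remain.
Start with accepting vs non-accepting: {q5} | {q0,q1,q2,q3,q4,q6}.
Refine {q0,q1,q2,q3,q4,q6} on symbol 0: members go to different blocks, giving {q0,q1,q2,q3,q4} and {q6}.
Split {q0,q1,q2,q3,q4} by δ(·,0) → {q0,q2,q3,q4} and {q1}.
On input 1, block {q0,q2,q3,q4} splits into {q0,q3,q4} and {q2}.
The partition is now stable with 5 blocks: {q5} | {q0,q3,q4} | {q6} | {q1} | {q2}.
The equivalence class containing q3 is {q0,q3,q4}, of size 3.

3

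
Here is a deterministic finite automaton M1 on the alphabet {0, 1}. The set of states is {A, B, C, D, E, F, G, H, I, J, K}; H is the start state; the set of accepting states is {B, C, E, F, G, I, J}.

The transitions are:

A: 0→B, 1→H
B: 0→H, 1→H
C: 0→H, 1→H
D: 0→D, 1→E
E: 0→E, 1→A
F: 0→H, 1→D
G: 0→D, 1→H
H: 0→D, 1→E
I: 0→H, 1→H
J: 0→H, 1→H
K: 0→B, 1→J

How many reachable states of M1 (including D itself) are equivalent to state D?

2

Reachable states from the start: {A,B,D,E,H}. Unreachable: {C,F,G,I,J,K} — drop them.
Start with accepting vs non-accepting: {B,E} | {A,D,H}.
Split {B,E} by δ(·,0) → {B} and {E}.
On input 0, block {A,D,H} splits into {D,H} and {A}.
No further refinement is possible. Final partition (4 blocks): {B} | {D,H} | {E} | {A}.
State D belongs to the block {D,H}, which has 2 states.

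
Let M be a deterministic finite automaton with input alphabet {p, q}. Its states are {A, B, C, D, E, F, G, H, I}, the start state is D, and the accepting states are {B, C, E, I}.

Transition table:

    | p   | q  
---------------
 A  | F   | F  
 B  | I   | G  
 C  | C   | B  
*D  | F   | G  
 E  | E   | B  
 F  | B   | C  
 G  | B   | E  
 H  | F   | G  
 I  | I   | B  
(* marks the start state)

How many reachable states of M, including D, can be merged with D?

First remove the unreachable states {A,H}; 7 states remain.
Initial partition by acceptance: {B,C,E,I} | {D,F,G}.
Split {B,C,E,I} by δ(·,q) → {C,E,I} and {B}.
Split {D,F,G} by δ(·,p) → {F,G} and {D}.
No further refinement is possible. Final partition (4 blocks): {C,E,I} | {F,G} | {B} | {D}.
The equivalence class containing D is {D}, of size 1.

1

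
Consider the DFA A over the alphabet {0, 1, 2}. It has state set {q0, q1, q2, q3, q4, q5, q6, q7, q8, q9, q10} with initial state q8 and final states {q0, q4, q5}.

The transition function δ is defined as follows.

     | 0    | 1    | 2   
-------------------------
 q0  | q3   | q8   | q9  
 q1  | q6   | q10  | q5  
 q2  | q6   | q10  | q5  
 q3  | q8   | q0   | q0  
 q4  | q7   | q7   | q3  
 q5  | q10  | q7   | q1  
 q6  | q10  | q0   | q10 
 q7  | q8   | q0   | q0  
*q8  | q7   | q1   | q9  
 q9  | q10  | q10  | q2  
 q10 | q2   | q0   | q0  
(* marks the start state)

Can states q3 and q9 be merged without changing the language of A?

Reachable states from the start: {q0,q1,q2,q3,q5,q6,q7,q8,q9,q10}. Unreachable: {q4} — drop them.
Initial partition by acceptance: {q0,q5} | {q1,q2,q3,q6,q7,q8,q9,q10}.
On input 1, block {q1,q2,q3,q6,q7,q8,q9,q10} splits into {q1,q2,q8,q9} and {q3,q6,q7,q10}.
Refine {q0,q5} on symbol 1: members go to different blocks, giving {q0} and {q5}.
Refine {q1,q2,q8,q9} on symbol 1: members go to different blocks, giving {q1,q2,q9} and {q8}.
Split {q1,q2,q9} by δ(·,2) → {q1,q2} and {q9}.
Split {q3,q6,q7,q10} by δ(·,0) → {q3,q7} and {q6} and {q10}.
Stable partition: {q0} | {q1,q2} | {q3,q7} | {q5} | {q8} | {q9} | {q6} | {q10} — 8 equivalence classes.
q3 and q9 end up in different blocks, so they are distinguishable. For instance, the string '1' is accepted from only q3.

No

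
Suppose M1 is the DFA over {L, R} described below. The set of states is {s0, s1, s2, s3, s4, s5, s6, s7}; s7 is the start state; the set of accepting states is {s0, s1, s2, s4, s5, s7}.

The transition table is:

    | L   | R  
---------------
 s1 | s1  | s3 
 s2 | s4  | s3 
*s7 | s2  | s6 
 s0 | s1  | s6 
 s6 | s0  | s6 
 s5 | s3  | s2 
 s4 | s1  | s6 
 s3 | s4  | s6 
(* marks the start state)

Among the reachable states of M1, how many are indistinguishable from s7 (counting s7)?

5

States {s5} cannot be reached from the start state, so discard them.
P0 = {s0,s1,s2,s4,s7} | {s3,s6}.
Stable partition: {s0,s1,s2,s4,s7} | {s3,s6} — 2 equivalence classes.
State s7 belongs to the block {s0,s1,s2,s4,s7}, which has 5 states.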